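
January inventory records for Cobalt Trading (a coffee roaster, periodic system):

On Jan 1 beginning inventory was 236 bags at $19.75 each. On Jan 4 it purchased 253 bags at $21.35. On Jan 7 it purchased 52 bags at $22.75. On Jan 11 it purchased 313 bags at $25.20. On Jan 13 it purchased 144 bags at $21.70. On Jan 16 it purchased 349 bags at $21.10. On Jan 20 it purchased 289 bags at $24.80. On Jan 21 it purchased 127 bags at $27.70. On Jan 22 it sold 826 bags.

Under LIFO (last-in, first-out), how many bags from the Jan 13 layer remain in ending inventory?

Jan 22, 826 sold [LIFO — newest first]: 127 @ $27.70 + 289 @ $24.80 + 349 @ $21.10 + 61 @ $21.70 = $19,372.70
Ending inventory: 236 @ $19.75 + 253 @ $21.35 + 52 @ $22.75 + 313 @ $25.20 + 83 @ $21.70 = $20,934.25

83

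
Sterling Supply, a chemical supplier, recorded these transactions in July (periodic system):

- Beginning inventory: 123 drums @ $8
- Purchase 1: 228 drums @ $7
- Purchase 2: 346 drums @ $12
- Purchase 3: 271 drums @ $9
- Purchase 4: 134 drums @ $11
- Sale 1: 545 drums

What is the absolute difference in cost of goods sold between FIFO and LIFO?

$685

FIFO COGS: 123 @ $8 + 228 @ $7 + 194 @ $12 = $4,908
LIFO COGS: 134 @ $11 + 271 @ $9 + 140 @ $12 = $5,593
Difference = |$4,908 − $5,593| = $685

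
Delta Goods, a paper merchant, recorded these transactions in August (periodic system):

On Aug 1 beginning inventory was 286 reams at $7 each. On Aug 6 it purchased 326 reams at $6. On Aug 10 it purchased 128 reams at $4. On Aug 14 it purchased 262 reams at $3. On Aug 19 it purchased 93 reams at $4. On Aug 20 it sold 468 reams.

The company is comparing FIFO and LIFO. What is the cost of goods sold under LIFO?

FIFO COGS: 286 @ $7 + 182 @ $6 = $3,094
LIFO COGS: 93 @ $4 + 262 @ $3 + 113 @ $4 = $1,610

COGS = $1,610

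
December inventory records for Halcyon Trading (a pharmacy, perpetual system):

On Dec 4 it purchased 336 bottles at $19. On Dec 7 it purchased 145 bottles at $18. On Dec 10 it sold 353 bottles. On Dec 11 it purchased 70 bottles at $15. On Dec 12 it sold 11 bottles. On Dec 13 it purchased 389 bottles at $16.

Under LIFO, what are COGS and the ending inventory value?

Dec 10, 353 sold [LIFO — newest first]: 145 @ $18 + 208 @ $19 = $6,562
Dec 12, 11 sold [LIFO — newest first]: 11 @ $15 = $165
Total COGS = $6,562 + $165 = $6,727
Ending inventory: 128 @ $19 + 59 @ $15 + 389 @ $16 = $9,541

COGS = $6,727; ending inventory = $9,541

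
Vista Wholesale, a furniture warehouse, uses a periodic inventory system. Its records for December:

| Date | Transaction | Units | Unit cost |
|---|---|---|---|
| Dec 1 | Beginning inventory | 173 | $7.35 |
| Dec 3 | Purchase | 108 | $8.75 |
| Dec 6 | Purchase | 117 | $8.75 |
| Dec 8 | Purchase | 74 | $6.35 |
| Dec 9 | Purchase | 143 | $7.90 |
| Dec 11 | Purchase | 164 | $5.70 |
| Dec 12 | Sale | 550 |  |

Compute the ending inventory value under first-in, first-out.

Dec 12, 550 sold [FIFO — oldest first]: 173 @ $7.35 + 108 @ $8.75 + 117 @ $8.75 + 74 @ $6.35 + 78 @ $7.90 = $4,326.40
Ending inventory: 65 @ $7.90 + 164 @ $5.70 = $1,448.30

Ending inventory = $1,448.30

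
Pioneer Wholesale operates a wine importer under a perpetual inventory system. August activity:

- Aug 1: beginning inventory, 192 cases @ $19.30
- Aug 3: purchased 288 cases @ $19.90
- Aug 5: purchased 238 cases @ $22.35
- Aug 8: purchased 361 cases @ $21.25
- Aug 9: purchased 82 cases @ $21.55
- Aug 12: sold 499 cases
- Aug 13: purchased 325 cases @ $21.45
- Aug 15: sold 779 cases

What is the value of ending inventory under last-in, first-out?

Ending inventory = $4,024.00

Aug 12, 499 sold [LIFO — newest first]: 82 @ $21.55 + 361 @ $21.25 + 56 @ $22.35 = $10,689.95
Aug 15, 779 sold [LIFO — newest first]: 325 @ $21.45 + 182 @ $22.35 + 272 @ $19.90 = $16,451.75
Total COGS = $10,689.95 + $16,451.75 = $27,141.70
Ending inventory: 192 @ $19.30 + 16 @ $19.90 = $4,024.00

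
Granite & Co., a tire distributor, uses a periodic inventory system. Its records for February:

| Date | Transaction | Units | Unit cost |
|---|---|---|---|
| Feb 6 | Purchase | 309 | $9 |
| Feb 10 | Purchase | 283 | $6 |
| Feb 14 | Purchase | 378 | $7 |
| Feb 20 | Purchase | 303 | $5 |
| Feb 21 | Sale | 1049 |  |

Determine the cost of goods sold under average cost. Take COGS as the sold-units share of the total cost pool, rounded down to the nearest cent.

Feb 21, sell 1049: 1049/1273 × $8,640.00 → $7,119.68
Ending inventory (cost pool remaining) = $1,520.32

COGS = $7,119.68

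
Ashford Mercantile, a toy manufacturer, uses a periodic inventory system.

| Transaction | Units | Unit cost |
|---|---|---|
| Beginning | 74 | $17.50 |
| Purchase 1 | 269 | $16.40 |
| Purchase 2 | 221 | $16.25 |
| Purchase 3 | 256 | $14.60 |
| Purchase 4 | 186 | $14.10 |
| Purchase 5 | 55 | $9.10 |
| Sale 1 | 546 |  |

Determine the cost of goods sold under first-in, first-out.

COGS = $9,005.35

Sale 1 (546) [FIFO — oldest first]: 74 @ $17.50 + 269 @ $16.40 + 203 @ $16.25 = $9,005.35
Ending inventory: 18 @ $16.25 + 256 @ $14.60 + 186 @ $14.10 + 55 @ $9.10 = $7,153.20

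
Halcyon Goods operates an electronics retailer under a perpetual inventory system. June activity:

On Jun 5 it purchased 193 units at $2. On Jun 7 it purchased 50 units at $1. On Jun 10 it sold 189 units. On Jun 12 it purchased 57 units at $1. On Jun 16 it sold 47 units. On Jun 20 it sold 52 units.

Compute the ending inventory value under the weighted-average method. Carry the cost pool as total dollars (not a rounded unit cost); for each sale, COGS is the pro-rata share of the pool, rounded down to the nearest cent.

After Jun 5: 193 on hand, pool $386.00 (≈ $2.0000 each)
After Jun 7: 243 on hand, pool $436.00 (≈ $1.7942 each)
Jun 10, sell 189: 189/243 × $436.00 → $339.11
After Jun 12: 111 on hand, pool $153.89 (≈ $1.3864 each)
Jun 16, sell 47: 47/111 × $153.89 → $65.16
Jun 20, sell 52: 52/64 × $88.73 → $72.09
Total COGS = $339.11 + $65.16 + $72.09 = $476.36
Ending inventory (cost pool remaining) = $16.64
Check: goods available $493.00 = COGS $476.36 + ending $16.64

Ending inventory = $16.64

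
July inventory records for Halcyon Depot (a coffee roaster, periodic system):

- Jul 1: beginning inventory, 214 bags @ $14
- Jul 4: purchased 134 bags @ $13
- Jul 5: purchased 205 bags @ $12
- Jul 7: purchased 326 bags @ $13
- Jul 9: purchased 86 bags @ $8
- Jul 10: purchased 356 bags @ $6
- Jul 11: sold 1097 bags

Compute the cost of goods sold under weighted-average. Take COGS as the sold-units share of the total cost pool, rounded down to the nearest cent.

Jul 11, sell 1097: 1097/1321 × $14,260.00 → $11,841.95
Ending inventory (cost pool remaining) = $2,418.05

COGS = $11,841.95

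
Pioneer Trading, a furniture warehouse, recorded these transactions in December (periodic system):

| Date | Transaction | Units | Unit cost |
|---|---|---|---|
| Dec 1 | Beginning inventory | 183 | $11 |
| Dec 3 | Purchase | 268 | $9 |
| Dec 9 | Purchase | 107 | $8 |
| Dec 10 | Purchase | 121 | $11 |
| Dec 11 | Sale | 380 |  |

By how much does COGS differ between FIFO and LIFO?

FIFO COGS: 183 @ $11 + 197 @ $9 = $3,786
LIFO COGS: 121 @ $11 + 107 @ $8 + 152 @ $9 = $3,555
Difference = |$3,786 − $3,555| = $231

$231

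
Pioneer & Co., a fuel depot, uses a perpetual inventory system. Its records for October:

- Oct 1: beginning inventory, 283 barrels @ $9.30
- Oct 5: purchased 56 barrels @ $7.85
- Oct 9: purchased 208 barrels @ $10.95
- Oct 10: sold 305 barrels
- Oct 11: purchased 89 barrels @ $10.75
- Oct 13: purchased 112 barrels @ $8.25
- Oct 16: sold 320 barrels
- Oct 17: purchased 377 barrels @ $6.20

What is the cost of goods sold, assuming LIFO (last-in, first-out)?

COGS = $6,085.95

Oct 10, 305 sold [LIFO — newest first]: 208 @ $10.95 + 56 @ $7.85 + 41 @ $9.30 = $3,098.50
Oct 16, 320 sold [LIFO — newest first]: 112 @ $8.25 + 89 @ $10.75 + 119 @ $9.30 = $2,987.45
Total COGS = $3,098.50 + $2,987.45 = $6,085.95
Ending inventory: 123 @ $9.30 + 377 @ $6.20 = $3,481.30
Check: goods available $9,567.25 = COGS $6,085.95 + ending $3,481.30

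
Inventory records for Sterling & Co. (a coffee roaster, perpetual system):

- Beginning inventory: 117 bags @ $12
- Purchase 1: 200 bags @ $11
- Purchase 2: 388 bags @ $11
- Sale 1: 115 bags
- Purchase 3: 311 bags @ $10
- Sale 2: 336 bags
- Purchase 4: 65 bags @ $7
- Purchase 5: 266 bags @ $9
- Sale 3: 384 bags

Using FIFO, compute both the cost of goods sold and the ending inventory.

Sale 1 (115) [FIFO — oldest first]: 115 @ $12 = $1,380
Sale 2 (336) [FIFO — oldest first]: 2 @ $12 + 200 @ $11 + 134 @ $11 = $3,698
Sale 3 (384) [FIFO — oldest first]: 254 @ $11 + 130 @ $10 = $4,094
Total COGS = $1,380 + $3,698 + $4,094 = $9,172
Ending inventory: 181 @ $10 + 65 @ $7 + 266 @ $9 = $4,659

COGS = $9,172; ending inventory = $4,659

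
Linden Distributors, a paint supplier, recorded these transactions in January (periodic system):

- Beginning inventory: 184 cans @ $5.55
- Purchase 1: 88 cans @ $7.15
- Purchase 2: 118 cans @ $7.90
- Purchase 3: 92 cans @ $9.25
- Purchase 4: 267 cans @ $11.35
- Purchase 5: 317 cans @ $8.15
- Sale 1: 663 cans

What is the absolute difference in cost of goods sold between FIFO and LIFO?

$856.80

FIFO COGS: 184 @ $5.55 + 88 @ $7.15 + 118 @ $7.90 + 92 @ $9.25 + 181 @ $11.35 = $5,487.95
LIFO COGS: 317 @ $8.15 + 267 @ $11.35 + 79 @ $9.25 = $6,344.75
Difference = |$5,487.95 − $6,344.75| = $856.80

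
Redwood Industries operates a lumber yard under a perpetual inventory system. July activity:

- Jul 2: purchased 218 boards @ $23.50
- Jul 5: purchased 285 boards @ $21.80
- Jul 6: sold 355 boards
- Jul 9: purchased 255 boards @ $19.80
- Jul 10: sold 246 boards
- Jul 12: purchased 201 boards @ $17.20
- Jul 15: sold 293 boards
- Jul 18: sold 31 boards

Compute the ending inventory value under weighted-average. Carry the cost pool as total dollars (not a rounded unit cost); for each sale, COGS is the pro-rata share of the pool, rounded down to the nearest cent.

After Jul 2: 218 on hand, pool $5,123.00 (≈ $23.5000 each)
After Jul 5: 503 on hand, pool $11,336.00 (≈ $22.5368 each)
Jul 6, sell 355: 355/503 × $11,336.00 → $8,000.55
After Jul 9: 403 on hand, pool $8,384.45 (≈ $20.8051 each)
Jul 10, sell 246: 246/403 × $8,384.45 → $5,118.05
After Jul 12: 358 on hand, pool $6,723.60 (≈ $18.7810 each)
Jul 15, sell 293: 293/358 × $6,723.60 → $5,502.83
Jul 18, sell 31: 31/65 × $1,220.77 → $582.21
Total COGS = $8,000.55 + $5,118.05 + $5,502.83 + $582.21 = $19,203.64
Ending inventory (cost pool remaining) = $638.56

Ending inventory = $638.56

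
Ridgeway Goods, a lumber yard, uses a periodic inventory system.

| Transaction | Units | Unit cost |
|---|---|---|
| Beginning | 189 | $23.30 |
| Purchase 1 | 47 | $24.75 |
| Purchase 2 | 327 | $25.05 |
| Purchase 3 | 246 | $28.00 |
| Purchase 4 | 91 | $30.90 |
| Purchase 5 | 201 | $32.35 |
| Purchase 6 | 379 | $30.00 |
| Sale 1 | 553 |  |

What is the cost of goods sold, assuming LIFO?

Sale 1 (553) [LIFO — newest first]: 379 @ $30.00 + 174 @ $32.35 = $16,998.90
Ending inventory: 189 @ $23.30 + 47 @ $24.75 + 327 @ $25.05 + 246 @ $28.00 + 91 @ $30.90 + 27 @ $32.35 = $24,331.65

COGS = $16,998.90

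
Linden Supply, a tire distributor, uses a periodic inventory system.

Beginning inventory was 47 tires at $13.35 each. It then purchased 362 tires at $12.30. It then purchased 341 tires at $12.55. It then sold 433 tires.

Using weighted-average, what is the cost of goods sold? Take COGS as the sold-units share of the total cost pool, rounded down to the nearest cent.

Sale 1, sell 433: 433/750 × $9,359.60 → $5,403.60
Ending inventory (cost pool remaining) = $3,956.00
Check: goods available $9,359.60 = COGS $5,403.60 + ending $3,956.00

COGS = $5,403.60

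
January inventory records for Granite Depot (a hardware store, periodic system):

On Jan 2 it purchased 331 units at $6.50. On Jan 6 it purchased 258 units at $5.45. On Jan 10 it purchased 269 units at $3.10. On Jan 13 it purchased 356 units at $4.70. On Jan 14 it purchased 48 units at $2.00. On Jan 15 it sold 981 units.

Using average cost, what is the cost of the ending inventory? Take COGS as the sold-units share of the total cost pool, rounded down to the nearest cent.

Jan 15, sell 981: 981/1262 × $6,160.70 → $4,788.94
Ending inventory (cost pool remaining) = $1,371.76

Ending inventory = $1,371.76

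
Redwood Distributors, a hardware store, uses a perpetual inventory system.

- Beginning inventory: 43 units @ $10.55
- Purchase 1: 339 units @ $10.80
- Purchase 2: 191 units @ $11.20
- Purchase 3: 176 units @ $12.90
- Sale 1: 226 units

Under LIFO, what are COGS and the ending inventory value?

Sale 1 (226) [LIFO — newest first]: 176 @ $12.90 + 50 @ $11.20 = $2,830.40
Ending inventory: 43 @ $10.55 + 339 @ $10.80 + 141 @ $11.20 = $5,694.05
Check: goods available $8,524.45 = COGS $2,830.40 + ending $5,694.05

COGS = $2,830.40; ending inventory = $5,694.05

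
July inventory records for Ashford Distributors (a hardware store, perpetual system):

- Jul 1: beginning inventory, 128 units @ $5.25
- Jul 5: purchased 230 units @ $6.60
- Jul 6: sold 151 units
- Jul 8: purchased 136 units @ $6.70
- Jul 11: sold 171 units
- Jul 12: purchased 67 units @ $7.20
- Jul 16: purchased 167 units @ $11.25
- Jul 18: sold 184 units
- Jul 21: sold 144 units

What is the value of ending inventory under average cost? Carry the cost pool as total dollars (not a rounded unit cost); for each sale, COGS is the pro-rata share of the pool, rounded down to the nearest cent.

Ending inventory = $663.41

After Jul 1: 128 on hand, pool $672.00 (≈ $5.2500 each)
After Jul 5: 358 on hand, pool $2,190.00 (≈ $6.1173 each)
Jul 6, sell 151: 151/358 × $2,190.00 → $923.71
After Jul 8: 343 on hand, pool $2,177.49 (≈ $6.3484 each)
Jul 11, sell 171: 171/343 × $2,177.49 → $1,085.57
After Jul 12: 239 on hand, pool $1,574.32 (≈ $6.5871 each)
After Jul 16: 406 on hand, pool $3,453.07 (≈ $8.5051 each)
Jul 18, sell 184: 184/406 × $3,453.07 → $1,564.93
Jul 21, sell 144: 144/222 × $1,888.14 → $1,224.73
Total COGS = $923.71 + $1,085.57 + $1,564.93 + $1,224.73 = $4,798.94
Ending inventory (cost pool remaining) = $663.41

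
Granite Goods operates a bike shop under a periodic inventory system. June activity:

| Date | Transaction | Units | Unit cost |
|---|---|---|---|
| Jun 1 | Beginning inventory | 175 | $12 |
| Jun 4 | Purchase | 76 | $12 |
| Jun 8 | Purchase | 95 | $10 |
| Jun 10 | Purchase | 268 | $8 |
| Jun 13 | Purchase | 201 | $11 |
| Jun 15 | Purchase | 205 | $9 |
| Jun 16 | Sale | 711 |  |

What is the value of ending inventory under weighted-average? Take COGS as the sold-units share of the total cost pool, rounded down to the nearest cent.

Ending inventory = $3,078.49

Jun 16, sell 711: 711/1020 × $10,162.00 → $7,083.51
Ending inventory (cost pool remaining) = $3,078.49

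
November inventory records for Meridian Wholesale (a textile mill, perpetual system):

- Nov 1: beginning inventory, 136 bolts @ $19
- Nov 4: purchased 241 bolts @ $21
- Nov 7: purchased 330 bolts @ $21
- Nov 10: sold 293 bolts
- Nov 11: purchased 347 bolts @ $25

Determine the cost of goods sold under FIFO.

COGS = $5,881

Nov 10, 293 sold [FIFO — oldest first]: 136 @ $19 + 157 @ $21 = $5,881
Ending inventory: 84 @ $21 + 330 @ $21 + 347 @ $25 = $17,369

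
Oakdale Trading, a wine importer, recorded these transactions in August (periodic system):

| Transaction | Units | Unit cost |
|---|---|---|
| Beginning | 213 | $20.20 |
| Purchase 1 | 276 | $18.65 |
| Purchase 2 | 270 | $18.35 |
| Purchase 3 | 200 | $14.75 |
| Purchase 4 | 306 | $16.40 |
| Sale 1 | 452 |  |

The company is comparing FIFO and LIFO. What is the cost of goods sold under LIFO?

COGS = $7,171.90

FIFO COGS: 213 @ $20.20 + 239 @ $18.65 = $8,759.95
LIFO COGS: 306 @ $16.40 + 146 @ $14.75 = $7,171.90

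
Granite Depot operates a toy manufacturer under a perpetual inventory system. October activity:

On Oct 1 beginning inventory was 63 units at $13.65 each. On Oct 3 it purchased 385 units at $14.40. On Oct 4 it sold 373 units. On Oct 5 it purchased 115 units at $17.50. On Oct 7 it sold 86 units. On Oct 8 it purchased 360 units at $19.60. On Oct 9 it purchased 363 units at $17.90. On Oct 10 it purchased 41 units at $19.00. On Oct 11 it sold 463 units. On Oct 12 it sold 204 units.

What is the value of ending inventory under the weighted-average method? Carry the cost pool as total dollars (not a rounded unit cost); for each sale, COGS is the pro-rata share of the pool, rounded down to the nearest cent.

After Oct 1: 63 on hand, pool $859.95 (≈ $13.6500 each)
After Oct 3: 448 on hand, pool $6,403.95 (≈ $14.2945 each)
Oct 4, sell 373: 373/448 × $6,403.95 → $5,331.86
After Oct 5: 190 on hand, pool $3,084.59 (≈ $16.2347 each)
Oct 7, sell 86: 86/190 × $3,084.59 → $1,396.18
After Oct 8: 464 on hand, pool $8,744.41 (≈ $18.8457 each)
After Oct 9: 827 on hand, pool $15,242.11 (≈ $18.4306 each)
After Oct 10: 868 on hand, pool $16,021.11 (≈ $18.4575 each)
Oct 11, sell 463: 463/868 × $16,021.11 → $8,545.82
Oct 12, sell 204: 204/405 × $7,475.29 → $3,765.33
Total COGS = $5,331.86 + $1,396.18 + $8,545.82 + $3,765.33 = $19,039.19
Ending inventory (cost pool remaining) = $3,709.96
Check: goods available $22,749.15 = COGS $19,039.19 + ending $3,709.96

Ending inventory = $3,709.96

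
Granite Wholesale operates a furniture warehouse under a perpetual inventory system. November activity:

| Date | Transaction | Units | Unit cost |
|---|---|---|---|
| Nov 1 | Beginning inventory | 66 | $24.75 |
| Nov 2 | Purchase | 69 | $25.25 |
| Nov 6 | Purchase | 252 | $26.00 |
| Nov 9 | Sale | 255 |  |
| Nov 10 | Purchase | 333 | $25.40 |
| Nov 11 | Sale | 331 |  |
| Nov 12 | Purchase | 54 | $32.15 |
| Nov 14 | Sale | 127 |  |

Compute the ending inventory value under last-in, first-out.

Ending inventory = $1,509.75

Nov 9, 255 sold [LIFO — newest first]: 252 @ $26.00 + 3 @ $25.25 = $6,627.75
Nov 11, 331 sold [LIFO — newest first]: 331 @ $25.40 = $8,407.40
Nov 14, 127 sold [LIFO — newest first]: 54 @ $32.15 + 2 @ $25.40 + 66 @ $25.25 + 5 @ $24.75 = $3,577.15
Total COGS = $6,627.75 + $8,407.40 + $3,577.15 = $18,612.30
Ending inventory: 61 @ $24.75 = $1,509.75
Check: goods available $20,122.05 = COGS $18,612.30 + ending $1,509.75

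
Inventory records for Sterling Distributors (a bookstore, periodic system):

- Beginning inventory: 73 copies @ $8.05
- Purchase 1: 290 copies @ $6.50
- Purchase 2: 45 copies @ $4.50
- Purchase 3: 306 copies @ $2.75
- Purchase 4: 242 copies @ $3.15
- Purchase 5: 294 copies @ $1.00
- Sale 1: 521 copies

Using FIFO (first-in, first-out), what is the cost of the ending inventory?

Ending inventory = $1,587.05

Sale 1 (521) [FIFO — oldest first]: 73 @ $8.05 + 290 @ $6.50 + 45 @ $4.50 + 113 @ $2.75 = $2,985.90
Ending inventory: 193 @ $2.75 + 242 @ $3.15 + 294 @ $1.00 = $1,587.05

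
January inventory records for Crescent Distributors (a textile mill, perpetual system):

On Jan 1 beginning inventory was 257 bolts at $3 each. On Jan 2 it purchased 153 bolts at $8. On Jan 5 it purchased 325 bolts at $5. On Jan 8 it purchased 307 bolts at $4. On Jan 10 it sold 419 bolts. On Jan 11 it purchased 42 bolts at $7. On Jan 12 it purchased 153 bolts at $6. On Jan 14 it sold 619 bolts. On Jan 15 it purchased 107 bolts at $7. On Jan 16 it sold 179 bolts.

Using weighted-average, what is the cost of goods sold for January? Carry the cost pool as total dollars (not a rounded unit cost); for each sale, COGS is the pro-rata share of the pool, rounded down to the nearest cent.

After Jan 1: 257 on hand, pool $771.00 (≈ $3.0000 each)
After Jan 2: 410 on hand, pool $1,995.00 (≈ $4.8659 each)
After Jan 5: 735 on hand, pool $3,620.00 (≈ $4.9252 each)
After Jan 8: 1042 on hand, pool $4,848.00 (≈ $4.6526 each)
Jan 10, sell 419: 419/1042 × $4,848.00 → $1,949.43
After Jan 11: 665 on hand, pool $3,192.57 (≈ $4.8009 each)
After Jan 12: 818 on hand, pool $4,110.57 (≈ $5.0251 each)
Jan 14, sell 619: 619/818 × $4,110.57 → $3,110.56
After Jan 15: 306 on hand, pool $1,749.01 (≈ $5.7157 each)
Jan 16, sell 179: 179/306 × $1,749.01 → $1,023.11
Total COGS = $1,949.43 + $3,110.56 + $1,023.11 = $6,083.10
Ending inventory (cost pool remaining) = $725.90
Check: goods available $6,809.00 = COGS $6,083.10 + ending $725.90

COGS = $6,083.10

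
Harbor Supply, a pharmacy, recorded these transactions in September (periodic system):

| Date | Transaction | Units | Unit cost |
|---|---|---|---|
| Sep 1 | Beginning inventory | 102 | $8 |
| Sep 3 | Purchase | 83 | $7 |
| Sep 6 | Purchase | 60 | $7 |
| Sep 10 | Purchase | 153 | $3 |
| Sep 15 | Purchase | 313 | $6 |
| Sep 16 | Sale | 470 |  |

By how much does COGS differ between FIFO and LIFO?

$343

FIFO COGS: 102 @ $8 + 83 @ $7 + 60 @ $7 + 153 @ $3 + 72 @ $6 = $2,708
LIFO COGS: 313 @ $6 + 153 @ $3 + 4 @ $7 = $2,365
Difference = |$2,708 − $2,365| = $343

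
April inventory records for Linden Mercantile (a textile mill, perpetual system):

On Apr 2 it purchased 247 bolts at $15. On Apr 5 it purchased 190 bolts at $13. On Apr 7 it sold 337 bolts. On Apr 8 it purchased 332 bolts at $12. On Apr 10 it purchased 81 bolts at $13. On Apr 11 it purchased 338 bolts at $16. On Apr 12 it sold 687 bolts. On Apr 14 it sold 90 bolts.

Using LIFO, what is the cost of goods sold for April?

COGS = $15,510

Apr 7, 337 sold [LIFO — newest first]: 190 @ $13 + 147 @ $15 = $4,675
Apr 12, 687 sold [LIFO — newest first]: 338 @ $16 + 81 @ $13 + 268 @ $12 = $9,677
Apr 14, 90 sold [LIFO — newest first]: 64 @ $12 + 26 @ $15 = $1,158
Total COGS = $4,675 + $9,677 + $1,158 = $15,510
Ending inventory: 74 @ $15 = $1,110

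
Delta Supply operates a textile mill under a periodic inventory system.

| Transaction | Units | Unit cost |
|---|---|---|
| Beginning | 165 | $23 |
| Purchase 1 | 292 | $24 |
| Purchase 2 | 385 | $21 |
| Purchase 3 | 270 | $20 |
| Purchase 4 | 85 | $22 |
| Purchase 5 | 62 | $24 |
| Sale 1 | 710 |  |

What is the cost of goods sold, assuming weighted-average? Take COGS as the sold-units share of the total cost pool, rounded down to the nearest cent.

Sale 1, sell 710: 710/1259 × $27,646.00 → $15,590.67
Ending inventory (cost pool remaining) = $12,055.33

COGS = $15,590.67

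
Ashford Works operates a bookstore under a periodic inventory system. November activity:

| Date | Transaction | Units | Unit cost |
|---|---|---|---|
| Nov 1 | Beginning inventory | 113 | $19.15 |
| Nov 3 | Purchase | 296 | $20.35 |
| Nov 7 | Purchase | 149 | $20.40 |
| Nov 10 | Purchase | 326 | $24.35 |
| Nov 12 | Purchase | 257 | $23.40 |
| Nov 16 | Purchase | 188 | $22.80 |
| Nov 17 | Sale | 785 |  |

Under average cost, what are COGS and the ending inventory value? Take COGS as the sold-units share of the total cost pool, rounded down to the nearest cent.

Nov 17, sell 785: 785/1329 × $29,465.45 → $17,404.34
Ending inventory (cost pool remaining) = $12,061.11

COGS = $17,404.34; ending inventory = $12,061.11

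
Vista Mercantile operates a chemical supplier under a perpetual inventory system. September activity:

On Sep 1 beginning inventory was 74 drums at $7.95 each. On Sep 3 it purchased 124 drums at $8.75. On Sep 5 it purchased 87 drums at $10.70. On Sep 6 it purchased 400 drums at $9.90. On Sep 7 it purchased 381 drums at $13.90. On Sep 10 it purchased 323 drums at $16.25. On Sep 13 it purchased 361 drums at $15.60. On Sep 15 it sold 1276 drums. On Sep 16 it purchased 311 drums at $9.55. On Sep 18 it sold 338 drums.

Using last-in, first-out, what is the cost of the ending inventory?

Sep 15, 1276 sold [LIFO — newest first]: 361 @ $15.60 + 323 @ $16.25 + 381 @ $13.90 + 211 @ $9.90 = $18,265.15
Sep 18, 338 sold [LIFO — newest first]: 311 @ $9.55 + 27 @ $9.90 = $3,237.35
Total COGS = $18,265.15 + $3,237.35 = $21,502.50
Ending inventory: 74 @ $7.95 + 124 @ $8.75 + 87 @ $10.70 + 162 @ $9.90 = $4,208.00

Ending inventory = $4,208.00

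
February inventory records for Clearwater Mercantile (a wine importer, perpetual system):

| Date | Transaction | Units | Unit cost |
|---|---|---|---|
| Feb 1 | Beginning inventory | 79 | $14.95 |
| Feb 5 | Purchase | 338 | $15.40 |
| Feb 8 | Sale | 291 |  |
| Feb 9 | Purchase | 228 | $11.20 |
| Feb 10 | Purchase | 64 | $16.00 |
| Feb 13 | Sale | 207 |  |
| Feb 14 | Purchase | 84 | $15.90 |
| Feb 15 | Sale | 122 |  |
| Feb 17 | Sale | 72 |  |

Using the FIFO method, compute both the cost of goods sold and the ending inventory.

Feb 8, 291 sold [FIFO — oldest first]: 79 @ $14.95 + 212 @ $15.40 = $4,445.85
Feb 13, 207 sold [FIFO — oldest first]: 126 @ $15.40 + 81 @ $11.20 = $2,847.60
Feb 15, 122 sold [FIFO — oldest first]: 122 @ $11.20 = $1,366.40
Feb 17, 72 sold [FIFO — oldest first]: 25 @ $11.20 + 47 @ $16.00 = $1,032.00
Total COGS = $4,445.85 + $2,847.60 + $1,366.40 + $1,032.00 = $9,691.85
Ending inventory: 17 @ $16.00 + 84 @ $15.90 = $1,607.60
Check: goods available $11,299.45 = COGS $9,691.85 + ending $1,607.60

COGS = $9,691.85; ending inventory = $1,607.60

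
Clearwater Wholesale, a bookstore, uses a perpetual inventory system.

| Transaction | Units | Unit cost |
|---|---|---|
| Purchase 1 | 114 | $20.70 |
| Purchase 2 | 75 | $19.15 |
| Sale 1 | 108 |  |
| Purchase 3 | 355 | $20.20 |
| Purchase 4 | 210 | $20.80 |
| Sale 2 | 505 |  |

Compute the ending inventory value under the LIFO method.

Sale 1 (108) [LIFO — newest first]: 75 @ $19.15 + 33 @ $20.70 = $2,119.35
Sale 2 (505) [LIFO — newest first]: 210 @ $20.80 + 295 @ $20.20 = $10,327.00
Total COGS = $2,119.35 + $10,327.00 = $12,446.35
Ending inventory: 81 @ $20.70 + 60 @ $20.20 = $2,888.70
Check: goods available $15,335.05 = COGS $12,446.35 + ending $2,888.70

Ending inventory = $2,888.70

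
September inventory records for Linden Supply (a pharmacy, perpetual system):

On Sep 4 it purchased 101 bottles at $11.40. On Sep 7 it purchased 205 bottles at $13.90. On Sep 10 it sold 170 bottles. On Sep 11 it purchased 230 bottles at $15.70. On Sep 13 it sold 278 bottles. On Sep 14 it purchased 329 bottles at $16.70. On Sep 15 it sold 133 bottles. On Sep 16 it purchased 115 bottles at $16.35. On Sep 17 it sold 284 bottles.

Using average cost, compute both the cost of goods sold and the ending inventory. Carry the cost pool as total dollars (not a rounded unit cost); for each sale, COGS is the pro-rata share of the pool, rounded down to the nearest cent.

COGS = $13,111.67; ending inventory = $1,874.78

After Sep 4: 101 on hand, pool $1,151.40 (≈ $11.4000 each)
After Sep 7: 306 on hand, pool $4,000.90 (≈ $13.0748 each)
Sep 10, sell 170: 170/306 × $4,000.90 → $2,222.72
After Sep 11: 366 on hand, pool $5,389.18 (≈ $14.7245 each)
Sep 13, sell 278: 278/366 × $5,389.18 → $4,093.42
After Sep 14: 417 on hand, pool $6,790.06 (≈ $16.2831 each)
Sep 15, sell 133: 133/417 × $6,790.06 → $2,165.65
After Sep 16: 399 on hand, pool $6,504.66 (≈ $16.3024 each)
Sep 17, sell 284: 284/399 × $6,504.66 → $4,629.88
Total COGS = $2,222.72 + $4,093.42 + $2,165.65 + $4,629.88 = $13,111.67
Ending inventory (cost pool remaining) = $1,874.78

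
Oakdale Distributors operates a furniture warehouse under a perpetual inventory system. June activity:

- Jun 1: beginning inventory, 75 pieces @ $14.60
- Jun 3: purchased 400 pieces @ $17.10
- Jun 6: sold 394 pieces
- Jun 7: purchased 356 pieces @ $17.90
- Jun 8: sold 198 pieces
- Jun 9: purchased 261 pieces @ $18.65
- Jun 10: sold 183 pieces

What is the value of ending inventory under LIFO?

Jun 6, 394 sold [LIFO — newest first]: 394 @ $17.10 = $6,737.40
Jun 8, 198 sold [LIFO — newest first]: 198 @ $17.90 = $3,544.20
Jun 10, 183 sold [LIFO — newest first]: 183 @ $18.65 = $3,412.95
Total COGS = $6,737.40 + $3,544.20 + $3,412.95 = $13,694.55
Ending inventory: 75 @ $14.60 + 6 @ $17.10 + 158 @ $17.90 + 78 @ $18.65 = $5,480.50
Check: goods available $19,175.05 = COGS $13,694.55 + ending $5,480.50

Ending inventory = $5,480.50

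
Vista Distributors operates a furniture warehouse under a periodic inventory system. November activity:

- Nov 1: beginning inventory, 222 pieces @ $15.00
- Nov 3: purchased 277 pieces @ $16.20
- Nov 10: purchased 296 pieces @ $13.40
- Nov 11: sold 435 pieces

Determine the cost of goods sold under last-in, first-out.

Nov 11, 435 sold [LIFO — newest first]: 296 @ $13.40 + 139 @ $16.20 = $6,218.20
Ending inventory: 222 @ $15.00 + 138 @ $16.20 = $5,565.60
Check: goods available $11,783.80 = COGS $6,218.20 + ending $5,565.60

COGS = $6,218.20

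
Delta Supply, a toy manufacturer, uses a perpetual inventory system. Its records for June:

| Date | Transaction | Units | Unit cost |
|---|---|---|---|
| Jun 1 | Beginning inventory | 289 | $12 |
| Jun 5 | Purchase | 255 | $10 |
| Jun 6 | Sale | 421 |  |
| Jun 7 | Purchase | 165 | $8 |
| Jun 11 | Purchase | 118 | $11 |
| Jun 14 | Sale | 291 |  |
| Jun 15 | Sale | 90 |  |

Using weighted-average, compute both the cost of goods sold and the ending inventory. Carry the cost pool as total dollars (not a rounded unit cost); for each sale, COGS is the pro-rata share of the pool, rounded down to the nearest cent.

After Jun 1: 289 on hand, pool $3,468.00 (≈ $12.0000 each)
After Jun 5: 544 on hand, pool $6,018.00 (≈ $11.0625 each)
Jun 6, sell 421: 421/544 × $6,018.00 → $4,657.31
After Jun 7: 288 on hand, pool $2,680.69 (≈ $9.3080 each)
After Jun 11: 406 on hand, pool $3,978.69 (≈ $9.7997 each)
Jun 14, sell 291: 291/406 × $3,978.69 → $2,851.72
Jun 15, sell 90: 90/115 × $1,126.97 → $881.97
Total COGS = $4,657.31 + $2,851.72 + $881.97 = $8,391.00
Ending inventory (cost pool remaining) = $245.00

COGS = $8,391.00; ending inventory = $245.00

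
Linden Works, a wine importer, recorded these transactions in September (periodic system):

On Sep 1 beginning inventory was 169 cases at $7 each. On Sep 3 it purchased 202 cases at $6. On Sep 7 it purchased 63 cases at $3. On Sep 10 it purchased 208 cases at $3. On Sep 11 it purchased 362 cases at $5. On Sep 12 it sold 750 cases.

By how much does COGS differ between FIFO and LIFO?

$423

FIFO COGS: 169 @ $7 + 202 @ $6 + 63 @ $3 + 208 @ $3 + 108 @ $5 = $3,748
LIFO COGS: 362 @ $5 + 208 @ $3 + 63 @ $3 + 117 @ $6 = $3,325
Difference = |$3,748 − $3,325| = $423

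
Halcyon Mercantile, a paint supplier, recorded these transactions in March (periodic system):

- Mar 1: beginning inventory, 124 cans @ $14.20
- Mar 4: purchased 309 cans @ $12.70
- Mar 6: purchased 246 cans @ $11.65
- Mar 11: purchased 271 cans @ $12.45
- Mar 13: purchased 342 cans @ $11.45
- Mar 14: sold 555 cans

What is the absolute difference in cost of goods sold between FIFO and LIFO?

$538.65

FIFO COGS: 124 @ $14.20 + 309 @ $12.70 + 122 @ $11.65 = $7,106.40
LIFO COGS: 342 @ $11.45 + 213 @ $12.45 = $6,567.75
Difference = |$7,106.40 − $6,567.75| = $538.65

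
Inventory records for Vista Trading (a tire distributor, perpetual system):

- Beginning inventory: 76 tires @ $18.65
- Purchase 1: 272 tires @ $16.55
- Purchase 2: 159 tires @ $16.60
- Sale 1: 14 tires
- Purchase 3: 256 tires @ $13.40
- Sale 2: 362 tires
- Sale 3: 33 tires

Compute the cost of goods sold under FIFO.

COGS = $6,931.60

Sale 1 (14) [FIFO — oldest first]: 14 @ $18.65 = $261.10
Sale 2 (362) [FIFO — oldest first]: 62 @ $18.65 + 272 @ $16.55 + 28 @ $16.60 = $6,122.70
Sale 3 (33) [FIFO — oldest first]: 33 @ $16.60 = $547.80
Total COGS = $261.10 + $6,122.70 + $547.80 = $6,931.60
Ending inventory: 98 @ $16.60 + 256 @ $13.40 = $5,057.20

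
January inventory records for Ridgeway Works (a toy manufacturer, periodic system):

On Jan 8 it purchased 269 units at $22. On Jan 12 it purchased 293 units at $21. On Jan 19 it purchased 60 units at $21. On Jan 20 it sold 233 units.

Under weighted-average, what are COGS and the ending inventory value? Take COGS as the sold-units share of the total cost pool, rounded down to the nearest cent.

COGS = $4,993.76; ending inventory = $8,337.24

Jan 20, sell 233: 233/622 × $13,331.00 → $4,993.76
Ending inventory (cost pool remaining) = $8,337.24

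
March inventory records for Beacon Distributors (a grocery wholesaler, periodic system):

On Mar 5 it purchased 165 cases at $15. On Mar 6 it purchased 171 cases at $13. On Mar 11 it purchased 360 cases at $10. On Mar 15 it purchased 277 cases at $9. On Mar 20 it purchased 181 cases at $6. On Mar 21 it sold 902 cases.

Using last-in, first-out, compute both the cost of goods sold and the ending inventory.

COGS = $8,271; ending inventory = $3,606

Mar 21, 902 sold [LIFO — newest first]: 181 @ $6 + 277 @ $9 + 360 @ $10 + 84 @ $13 = $8,271
Ending inventory: 165 @ $15 + 87 @ $13 = $3,606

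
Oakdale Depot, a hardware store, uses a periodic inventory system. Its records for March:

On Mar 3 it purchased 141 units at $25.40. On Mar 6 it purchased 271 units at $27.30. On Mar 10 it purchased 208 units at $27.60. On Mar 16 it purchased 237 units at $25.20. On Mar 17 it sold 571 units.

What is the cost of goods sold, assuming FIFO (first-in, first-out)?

COGS = $15,368.10

Mar 17, 571 sold [FIFO — oldest first]: 141 @ $25.40 + 271 @ $27.30 + 159 @ $27.60 = $15,368.10
Ending inventory: 49 @ $27.60 + 237 @ $25.20 = $7,324.80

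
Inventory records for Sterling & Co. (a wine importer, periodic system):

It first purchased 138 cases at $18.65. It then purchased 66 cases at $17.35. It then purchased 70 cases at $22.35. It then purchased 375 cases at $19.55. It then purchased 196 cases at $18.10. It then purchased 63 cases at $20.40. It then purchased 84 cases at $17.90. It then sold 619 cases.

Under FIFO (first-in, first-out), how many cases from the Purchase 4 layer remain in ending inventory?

Sale 1 (619) [FIFO — oldest first]: 138 @ $18.65 + 66 @ $17.35 + 70 @ $22.35 + 345 @ $19.55 = $12,028.05
Ending inventory: 30 @ $19.55 + 196 @ $18.10 + 63 @ $20.40 + 84 @ $17.90 = $6,922.90
Check: goods available $18,950.95 = COGS $12,028.05 + ending $6,922.90

30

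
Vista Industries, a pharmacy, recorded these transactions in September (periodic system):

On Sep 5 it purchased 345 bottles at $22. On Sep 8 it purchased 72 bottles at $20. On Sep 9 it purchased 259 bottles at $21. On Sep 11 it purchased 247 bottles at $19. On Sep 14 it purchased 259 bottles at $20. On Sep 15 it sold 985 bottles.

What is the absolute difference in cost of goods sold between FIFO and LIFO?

FIFO COGS: 345 @ $22 + 72 @ $20 + 259 @ $21 + 247 @ $19 + 62 @ $20 = $20,402
LIFO COGS: 259 @ $20 + 247 @ $19 + 259 @ $21 + 72 @ $20 + 148 @ $22 = $20,008
Difference = |$20,402 − $20,008| = $394

$394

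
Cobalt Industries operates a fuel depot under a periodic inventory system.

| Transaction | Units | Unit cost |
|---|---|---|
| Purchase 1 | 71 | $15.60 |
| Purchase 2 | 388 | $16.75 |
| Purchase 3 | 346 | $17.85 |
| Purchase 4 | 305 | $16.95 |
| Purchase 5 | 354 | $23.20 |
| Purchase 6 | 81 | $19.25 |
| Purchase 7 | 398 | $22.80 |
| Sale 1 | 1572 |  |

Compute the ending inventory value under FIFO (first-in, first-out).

Sale 1 (1572) [FIFO — oldest first]: 71 @ $15.60 + 388 @ $16.75 + 346 @ $17.85 + 305 @ $16.95 + 354 @ $23.20 + 81 @ $19.25 + 27 @ $22.80 = $29,340.10
Ending inventory: 371 @ $22.80 = $8,458.80

Ending inventory = $8,458.80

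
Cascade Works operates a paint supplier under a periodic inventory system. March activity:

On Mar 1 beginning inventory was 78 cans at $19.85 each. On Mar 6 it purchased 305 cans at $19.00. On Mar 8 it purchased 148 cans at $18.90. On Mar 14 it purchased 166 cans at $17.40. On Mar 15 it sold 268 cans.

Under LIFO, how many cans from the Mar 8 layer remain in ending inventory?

46

Mar 15, 268 sold [LIFO — newest first]: 166 @ $17.40 + 102 @ $18.90 = $4,816.20
Ending inventory: 78 @ $19.85 + 305 @ $19.00 + 46 @ $18.90 = $8,212.70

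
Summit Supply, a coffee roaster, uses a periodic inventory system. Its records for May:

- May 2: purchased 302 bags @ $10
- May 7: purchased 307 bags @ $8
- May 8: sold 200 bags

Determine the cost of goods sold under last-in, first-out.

May 8, 200 sold [LIFO — newest first]: 200 @ $8 = $1,600
Ending inventory: 302 @ $10 + 107 @ $8 = $3,876

COGS = $1,600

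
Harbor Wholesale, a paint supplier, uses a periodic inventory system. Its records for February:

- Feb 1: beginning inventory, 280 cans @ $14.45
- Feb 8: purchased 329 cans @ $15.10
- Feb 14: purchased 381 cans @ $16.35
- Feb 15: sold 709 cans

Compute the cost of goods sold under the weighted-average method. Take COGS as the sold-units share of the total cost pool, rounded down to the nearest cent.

COGS = $10,916.63

Feb 15, sell 709: 709/990 × $15,243.25 → $10,916.63
Ending inventory (cost pool remaining) = $4,326.62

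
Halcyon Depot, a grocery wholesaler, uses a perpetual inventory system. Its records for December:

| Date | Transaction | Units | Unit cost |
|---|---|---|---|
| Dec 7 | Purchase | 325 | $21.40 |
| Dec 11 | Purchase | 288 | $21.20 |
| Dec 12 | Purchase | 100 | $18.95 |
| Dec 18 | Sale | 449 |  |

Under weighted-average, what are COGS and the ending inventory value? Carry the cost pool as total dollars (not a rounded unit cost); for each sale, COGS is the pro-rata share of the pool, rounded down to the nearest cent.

COGS = $9,418.04; ending inventory = $5,537.56

After Dec 7: 325 on hand, pool $6,955.00 (≈ $21.4000 each)
After Dec 11: 613 on hand, pool $13,060.60 (≈ $21.3060 each)
After Dec 12: 713 on hand, pool $14,955.60 (≈ $20.9756 each)
Dec 18, sell 449: 449/713 × $14,955.60 → $9,418.04
Ending inventory (cost pool remaining) = $5,537.56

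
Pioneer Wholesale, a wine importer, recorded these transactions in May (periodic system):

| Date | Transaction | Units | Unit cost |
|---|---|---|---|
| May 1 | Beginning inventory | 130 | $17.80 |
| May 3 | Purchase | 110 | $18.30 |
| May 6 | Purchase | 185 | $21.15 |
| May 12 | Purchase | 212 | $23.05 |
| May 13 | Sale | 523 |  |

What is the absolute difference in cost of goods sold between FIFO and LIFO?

$598.50

FIFO COGS: 130 @ $17.80 + 110 @ $18.30 + 185 @ $21.15 + 98 @ $23.05 = $10,498.65
LIFO COGS: 212 @ $23.05 + 185 @ $21.15 + 110 @ $18.30 + 16 @ $17.80 = $11,097.15
Difference = |$10,498.65 − $11,097.15| = $598.50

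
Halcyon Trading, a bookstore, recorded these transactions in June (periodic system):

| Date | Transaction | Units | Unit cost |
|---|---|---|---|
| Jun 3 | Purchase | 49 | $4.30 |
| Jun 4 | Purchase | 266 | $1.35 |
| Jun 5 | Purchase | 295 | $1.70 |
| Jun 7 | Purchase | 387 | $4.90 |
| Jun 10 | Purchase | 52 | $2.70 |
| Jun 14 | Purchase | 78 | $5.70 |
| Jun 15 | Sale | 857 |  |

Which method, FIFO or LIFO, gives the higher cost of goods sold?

LIFO

FIFO COGS: 49 @ $4.30 + 266 @ $1.35 + 295 @ $1.70 + 247 @ $4.90 = $2,281.60
LIFO COGS: 78 @ $5.70 + 52 @ $2.70 + 387 @ $4.90 + 295 @ $1.70 + 45 @ $1.35 = $3,043.55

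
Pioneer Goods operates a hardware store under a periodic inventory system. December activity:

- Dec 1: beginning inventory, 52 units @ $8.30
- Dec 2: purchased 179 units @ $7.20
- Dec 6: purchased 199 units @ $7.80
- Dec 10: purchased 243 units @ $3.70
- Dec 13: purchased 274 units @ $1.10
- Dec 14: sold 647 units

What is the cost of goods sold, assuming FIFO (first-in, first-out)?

Dec 14, 647 sold [FIFO — oldest first]: 52 @ $8.30 + 179 @ $7.20 + 199 @ $7.80 + 217 @ $3.70 = $4,075.50
Ending inventory: 26 @ $3.70 + 274 @ $1.10 = $397.60

COGS = $4,075.50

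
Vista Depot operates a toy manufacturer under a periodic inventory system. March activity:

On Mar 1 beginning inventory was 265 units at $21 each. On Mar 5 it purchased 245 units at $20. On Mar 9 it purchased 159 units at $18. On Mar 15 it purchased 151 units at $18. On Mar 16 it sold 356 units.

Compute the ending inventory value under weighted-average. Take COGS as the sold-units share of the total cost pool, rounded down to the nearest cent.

Mar 16, sell 356: 356/820 × $16,045.00 → $6,965.87
Ending inventory (cost pool remaining) = $9,079.13

Ending inventory = $9,079.13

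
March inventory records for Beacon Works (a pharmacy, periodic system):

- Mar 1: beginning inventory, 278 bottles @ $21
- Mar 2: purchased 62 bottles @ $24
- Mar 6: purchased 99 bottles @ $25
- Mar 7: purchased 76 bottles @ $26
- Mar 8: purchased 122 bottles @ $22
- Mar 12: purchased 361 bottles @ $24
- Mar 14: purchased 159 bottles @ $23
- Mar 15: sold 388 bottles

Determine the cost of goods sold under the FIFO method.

COGS = $8,526

Mar 15, 388 sold [FIFO — oldest first]: 278 @ $21 + 62 @ $24 + 48 @ $25 = $8,526
Ending inventory: 51 @ $25 + 76 @ $26 + 122 @ $22 + 361 @ $24 + 159 @ $23 = $18,256
Check: goods available $26,782 = COGS $8,526 + ending $18,256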